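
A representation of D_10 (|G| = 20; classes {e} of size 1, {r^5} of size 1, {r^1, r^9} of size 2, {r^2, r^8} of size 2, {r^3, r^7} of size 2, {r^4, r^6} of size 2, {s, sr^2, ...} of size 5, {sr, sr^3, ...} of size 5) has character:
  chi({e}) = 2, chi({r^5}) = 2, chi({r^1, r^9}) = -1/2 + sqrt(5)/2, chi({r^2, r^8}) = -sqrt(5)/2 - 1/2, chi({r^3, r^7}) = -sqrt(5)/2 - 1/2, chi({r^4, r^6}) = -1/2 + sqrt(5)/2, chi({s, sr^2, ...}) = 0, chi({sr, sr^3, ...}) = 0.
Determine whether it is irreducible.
Irreducible: <chi, chi> = 1.

Proof sketch: <chi, chi> = (1/|G|) sum_C |C| * |chi(C)|^2 = (1/20)[1*|2|^2 + 1*|2|^2 + 2*|-1/2 + sqrt(5)/2|^2 + 2*|-sqrt(5)/2 - 1/2|^2 + 2*|-sqrt(5)/2 - 1/2|^2 + 2*|-1/2 + sqrt(5)/2|^2 + 5*|0|^2 + 5*|0|^2]
  = (1/20)[(4) + (4) + (3 - sqrt(5)) + (sqrt(5) + 3) + (sqrt(5) + 3) + (3 - sqrt(5)) + (0) + (0)] = 20/20 = 1.
A character is irreducible iff <chi, chi> = 1, so this representation is irreducible.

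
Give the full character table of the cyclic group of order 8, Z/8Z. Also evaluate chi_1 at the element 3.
Character table of Z/8Z (irreps indexed chi_0,...,chi_7 with chi_k(m) = zeta_8^(k*m), zeta_8 = exp(2*pi*i/8)):
  irrep \ class  {0} (size 1)  {1} (size 1)    {2} (size 1)  {3} (size 1)    {4} (size 1)  {5} (size 1)    {6} (size 1)  {7} (size 1)  
  chi_0          1             1               1             1               1             1               1             1             
  chi_1          1             exp(I*pi/4)     I             exp(3*I*pi/4)   -1            exp(-3*I*pi/4)  -I            exp(-I*pi/4)  
  chi_2          1             I               -1            -I              1             I               -1            -I            
  chi_3          1             exp(3*I*pi/4)   -I            exp(I*pi/4)     -1            exp(-I*pi/4)    I             exp(-3*I*pi/4)
  chi_4          1             -1              1             -1              1             -1              1             -1            
  chi_5          1             exp(-3*I*pi/4)  I             exp(-I*pi/4)    -1            exp(I*pi/4)     -I            exp(3*I*pi/4) 
  chi_6          1             -I              -1            I               1             -I              -1            I             
  chi_7          1             exp(-I*pi/4)    -I            exp(-3*I*pi/4)  -1            exp(3*I*pi/4)   I             exp(I*pi/4)   

Spot check: chi_1(3) = zeta_8^(1*3) = zeta_8^3 = exp(3*I*pi/4).

Details: Z/8Z is abelian, so all 8 irreducible complex representations are 1-dimensional. They are given by chi_k(m) = zeta_8^(k*m) for k = 0,...,7. Row orthogonality: sum_m chi_k(m) conj(chi_l(m)) = 8 * [k = l].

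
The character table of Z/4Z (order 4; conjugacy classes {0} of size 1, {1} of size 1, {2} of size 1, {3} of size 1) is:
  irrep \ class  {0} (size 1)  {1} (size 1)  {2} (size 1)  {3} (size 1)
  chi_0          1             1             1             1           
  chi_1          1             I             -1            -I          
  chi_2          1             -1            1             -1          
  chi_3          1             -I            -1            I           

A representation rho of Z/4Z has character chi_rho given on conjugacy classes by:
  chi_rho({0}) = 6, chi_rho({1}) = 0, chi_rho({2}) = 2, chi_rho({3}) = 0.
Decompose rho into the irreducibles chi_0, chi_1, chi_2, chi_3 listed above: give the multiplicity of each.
Multiplicities: chi_0: 2, chi_1: 1, chi_2: 2, chi_3: 1.

Details: Use <chi_rho, chi> = (1/|G|) sum_C |C| * chi_rho(C) * conj(chi(C)) with |G| = 4 for each irreducible chi in the table:
  <chi_rho, chi_0> = (1/4)[1*(6)*conj(1) + 1*(0)*conj(1) + 1*(2)*conj(1) + 1*(0)*conj(1)]
      = (1/4)[(6) + (0) + (2) + (0)] = 8/4 = 2
  <chi_rho, chi_1> = (1/4)[1*(6)*conj(1) + 1*(0)*conj(I) + 1*(2)*conj(-1) + 1*(0)*conj(-I)]
      = (1/4)[(6) + (0) + (-2) + (0)] = 4/4 = 1
  <chi_rho, chi_2> = (1/4)[1*(6)*conj(1) + 1*(0)*conj(-1) + 1*(2)*conj(1) + 1*(0)*conj(-1)]
      = (1/4)[(6) + (0) + (2) + (0)] = 8/4 = 2
  <chi_rho, chi_3> = (1/4)[1*(6)*conj(1) + 1*(0)*conj(-I) + 1*(2)*conj(-1) + 1*(0)*conj(I)]
      = (1/4)[(6) + (0) + (-2) + (0)] = 4/4 = 1
(Exp terms are combined using exp(i*s)*conj(exp(i*t)) = exp(i*(s-t)), and sums of them are collapsed using the identity that for every m > 1 the m distinct m-th roots of unity sum to 0, e.g. 1 + exp(2*I*pi/3) + exp(-2*I*pi/3) = 0.)
Dimension check: dim(rho) = sum (mult * dim) = 2*1 + 1*1 + 2*1 + 1*1 = 6 = chi_rho(e) = 6.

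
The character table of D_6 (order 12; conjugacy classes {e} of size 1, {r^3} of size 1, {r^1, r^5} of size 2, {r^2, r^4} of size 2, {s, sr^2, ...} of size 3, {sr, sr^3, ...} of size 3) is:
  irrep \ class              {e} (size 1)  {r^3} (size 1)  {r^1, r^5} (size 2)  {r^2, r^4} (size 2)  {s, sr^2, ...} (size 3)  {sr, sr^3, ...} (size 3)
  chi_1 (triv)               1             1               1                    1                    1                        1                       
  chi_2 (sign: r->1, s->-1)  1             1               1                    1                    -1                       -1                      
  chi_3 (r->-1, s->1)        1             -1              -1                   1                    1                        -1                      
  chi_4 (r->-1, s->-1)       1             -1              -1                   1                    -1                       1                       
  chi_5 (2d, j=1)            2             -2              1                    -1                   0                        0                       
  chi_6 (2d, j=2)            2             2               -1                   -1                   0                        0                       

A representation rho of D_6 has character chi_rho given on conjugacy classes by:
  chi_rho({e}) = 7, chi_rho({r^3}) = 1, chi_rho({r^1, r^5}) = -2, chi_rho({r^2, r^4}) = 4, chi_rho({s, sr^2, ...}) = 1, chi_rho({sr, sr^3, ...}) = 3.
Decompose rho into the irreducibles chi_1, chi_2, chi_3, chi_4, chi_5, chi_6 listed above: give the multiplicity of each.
Multiplicities: chi_1: 2, chi_2: 0, chi_3: 1, chi_4: 2, chi_5: 0, chi_6: 1.

Why: Use <chi_rho, chi> = (1/|G|) sum_C |C| * chi_rho(C) * conj(chi(C)) with |G| = 12 for each irreducible chi in the table:
  <chi_rho, chi_1> = (1/12)[1*(7)*conj(1) + 1*(1)*conj(1) + 2*(-2)*conj(1) + 2*(4)*conj(1) + 3*(1)*conj(1) + 3*(3)*conj(1)]
      = (1/12)[(7) + (1) + (-4) + (8) + (3) + (9)] = 24/12 = 2
  <chi_rho, chi_2> = (1/12)[1*(7)*conj(1) + 1*(1)*conj(1) + 2*(-2)*conj(1) + 2*(4)*conj(1) + 3*(1)*conj(-1) + 3*(3)*conj(-1)]
      = (1/12)[(7) + (1) + (-4) + (8) + (-3) + (-9)] = 0/12 = 0
  <chi_rho, chi_3> = (1/12)[1*(7)*conj(1) + 1*(1)*conj(-1) + 2*(-2)*conj(-1) + 2*(4)*conj(1) + 3*(1)*conj(1) + 3*(3)*conj(-1)]
      = (1/12)[(7) + (-1) + (4) + (8) + (3) + (-9)] = 12/12 = 1
  <chi_rho, chi_4> = (1/12)[1*(7)*conj(1) + 1*(1)*conj(-1) + 2*(-2)*conj(-1) + 2*(4)*conj(1) + 3*(1)*conj(-1) + 3*(3)*conj(1)]
      = (1/12)[(7) + (-1) + (4) + (8) + (-3) + (9)] = 24/12 = 2
  <chi_rho, chi_5> = (1/12)[1*(7)*conj(2) + 1*(1)*conj(-2) + 2*(-2)*conj(1) + 2*(4)*conj(-1) + 3*(1)*conj(0) + 3*(3)*conj(0)]
      = (1/12)[(14) + (-2) + (-4) + (-8) + (0) + (0)] = 0/12 = 0
  <chi_rho, chi_6> = (1/12)[1*(7)*conj(2) + 1*(1)*conj(2) + 2*(-2)*conj(-1) + 2*(4)*conj(-1) + 3*(1)*conj(0) + 3*(3)*conj(0)]
      = (1/12)[(14) + (2) + (4) + (-8) + (0) + (0)] = 12/12 = 1
Dimension check: dim(rho) = sum (mult * dim) = 2*1 + 0*1 + 1*1 + 2*1 + 0*2 + 1*2 = 7 = chi_rho(e) = 7.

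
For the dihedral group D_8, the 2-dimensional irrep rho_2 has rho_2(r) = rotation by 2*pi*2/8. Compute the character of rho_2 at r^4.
chi_{rho_2}(r^4) = 2*cos(2*pi*2*4/8) = 2

Explanation: rho_2(r^4) is rotation by angle 2*pi*2*4/8, whose trace is 2*cos(2*pi*2*4/8) = 2.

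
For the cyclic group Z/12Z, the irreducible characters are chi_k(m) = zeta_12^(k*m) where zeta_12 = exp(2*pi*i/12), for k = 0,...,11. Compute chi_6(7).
chi_6(7) = zeta_12^42 = -1

Why: chi_6(7) = zeta_12^(6*7) = zeta_12^42. Since zeta_12^12 = 1, this equals zeta_12^6 = exp(2*pi*i*6/12) = -1.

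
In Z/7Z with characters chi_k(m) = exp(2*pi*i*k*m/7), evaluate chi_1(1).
chi_1(1) = zeta_7^1 = exp(2*I*pi/7)

Details: chi_1(1) = zeta_7^(1*1) = zeta_7^1. Since zeta_7^7 = 1, this equals zeta_7^1 = exp(2*pi*i*1/7) = exp(2*I*pi/7).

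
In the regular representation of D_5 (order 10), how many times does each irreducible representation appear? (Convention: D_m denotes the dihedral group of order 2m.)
Each irreducible V_i of dimension d_i appears with multiplicity d_i, i.e. rho_reg = (direct sum over all irreducibles V_i) d_i V_i. The irreducible dimensions for D_5 are 1, 1, 2, 2: 2 irreducibles of dimension 1, each with multiplicity 1; 2 irreducibles of dimension 2, each with multiplicity 2. Total dimension 2*1*1 + 2*2*2 = 10 = |G|.

Details: General theorem: in the regular representation of a finite group G, each irreducible appears with multiplicity equal to its dimension. Check: dim(rho_reg) = sum d_i^2 = 1 + 1 + 4 + 4 = 10 = |G|.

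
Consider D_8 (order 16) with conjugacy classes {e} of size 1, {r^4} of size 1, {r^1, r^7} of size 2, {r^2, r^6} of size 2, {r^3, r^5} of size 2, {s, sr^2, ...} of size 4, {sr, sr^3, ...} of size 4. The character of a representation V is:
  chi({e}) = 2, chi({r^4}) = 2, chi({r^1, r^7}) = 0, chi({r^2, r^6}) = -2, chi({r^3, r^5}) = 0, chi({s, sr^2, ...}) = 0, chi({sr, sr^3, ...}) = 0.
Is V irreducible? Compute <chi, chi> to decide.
Irreducible: <chi, chi> = 1.

Reasoning: <chi, chi> = (1/|G|) sum_C |C| * |chi(C)|^2 = (1/16)[1*|2|^2 + 1*|2|^2 + 2*|0|^2 + 2*|-2|^2 + 2*|0|^2 + 4*|0|^2 + 4*|0|^2]
  = (1/16)[(4) + (4) + (0) + (8) + (0) + (0) + (0)] = 16/16 = 1.
A character is irreducible iff <chi, chi> = 1, so this representation is irreducible.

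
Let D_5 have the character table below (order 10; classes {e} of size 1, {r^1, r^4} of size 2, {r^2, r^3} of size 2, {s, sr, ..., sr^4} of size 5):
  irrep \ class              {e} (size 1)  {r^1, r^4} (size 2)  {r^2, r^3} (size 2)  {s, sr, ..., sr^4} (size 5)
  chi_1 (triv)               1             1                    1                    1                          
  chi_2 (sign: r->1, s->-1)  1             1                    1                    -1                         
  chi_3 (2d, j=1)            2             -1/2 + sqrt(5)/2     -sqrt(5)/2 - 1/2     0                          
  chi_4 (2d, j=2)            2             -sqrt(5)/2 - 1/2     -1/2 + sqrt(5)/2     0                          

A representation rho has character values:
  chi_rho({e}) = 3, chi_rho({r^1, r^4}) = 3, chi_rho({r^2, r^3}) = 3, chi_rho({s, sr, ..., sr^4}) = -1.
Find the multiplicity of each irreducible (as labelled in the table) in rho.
Multiplicities: chi_1: 1, chi_2: 2, chi_3: 0, chi_4: 0.

Explanation: Use <chi_rho, chi> = (1/|G|) sum_C |C| * chi_rho(C) * conj(chi(C)) with |G| = 10 for each irreducible chi in the table:
  <chi_rho, chi_1> = (1/10)[1*(3)*conj(1) + 2*(3)*conj(1) + 2*(3)*conj(1) + 5*(-1)*conj(1)]
      = (1/10)[(3) + (6) + (6) + (-5)] = 10/10 = 1
  <chi_rho, chi_2> = (1/10)[1*(3)*conj(1) + 2*(3)*conj(1) + 2*(3)*conj(1) + 5*(-1)*conj(-1)]
      = (1/10)[(3) + (6) + (6) + (5)] = 20/10 = 2
  <chi_rho, chi_3> = (1/10)[1*(3)*conj(2) + 2*(3)*conj(-1/2 + sqrt(5)/2) + 2*(3)*conj(-sqrt(5)/2 - 1/2) + 5*(-1)*conj(0)]
      = (1/10)[(6) + (-3 + 3*sqrt(5)) + (-3*sqrt(5) - 3) + (0)] = 0/10 = 0
  <chi_rho, chi_4> = (1/10)[1*(3)*conj(2) + 2*(3)*conj(-sqrt(5)/2 - 1/2) + 2*(3)*conj(-1/2 + sqrt(5)/2) + 5*(-1)*conj(0)]
      = (1/10)[(6) + (-3*sqrt(5) - 3) + (-3 + 3*sqrt(5)) + (0)] = 0/10 = 0
Dimension check: dim(rho) = sum (mult * dim) = 1*1 + 2*1 + 0*2 + 0*2 = 3 = chi_rho(e) = 3.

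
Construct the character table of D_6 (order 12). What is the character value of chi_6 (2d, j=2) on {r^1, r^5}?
Conjugacy classes: {e} of size 1, {r^3} of size 1, {r^1, r^5} of size 2, {r^2, r^4} of size 2, {s, sr^2, ...} of size 3, {sr, sr^3, ...} of size 3.
Character table:
  irrep \ class              {e} (size 1)  {r^3} (size 1)  {r^1, r^5} (size 2)  {r^2, r^4} (size 2)  {s, sr^2, ...} (size 3)  {sr, sr^3, ...} (size 3)
  chi_1 (triv)               1             1               1                    1                    1                        1                       
  chi_2 (sign: r->1, s->-1)  1             1               1                    1                    -1                       -1                      
  chi_3 (r->-1, s->1)        1             -1              -1                   1                    1                        -1                      
  chi_4 (r->-1, s->-1)       1             -1              -1                   1                    -1                       1                       
  chi_5 (2d, j=1)            2             -2              1                    -1                   0                        0                       
  chi_6 (2d, j=2)            2             2               -1                   -1                   0                        0                       

Spot check: chi_6 (2d, j=2) on {r^1, r^5} = -1.

Proof sketch: D_6 has order 2*6 = 12 with 6 conjugacy classes, hence 6 irreducibles. Sum of squared dims 1 + 1 + 1 + 1 + 4 + 4 = 12 = |G|. Linear characters come from the abelianisation; the 2-dimensional irreps have character r^k -> 2*cos(2*pi*j*k/6), reflections -> 0.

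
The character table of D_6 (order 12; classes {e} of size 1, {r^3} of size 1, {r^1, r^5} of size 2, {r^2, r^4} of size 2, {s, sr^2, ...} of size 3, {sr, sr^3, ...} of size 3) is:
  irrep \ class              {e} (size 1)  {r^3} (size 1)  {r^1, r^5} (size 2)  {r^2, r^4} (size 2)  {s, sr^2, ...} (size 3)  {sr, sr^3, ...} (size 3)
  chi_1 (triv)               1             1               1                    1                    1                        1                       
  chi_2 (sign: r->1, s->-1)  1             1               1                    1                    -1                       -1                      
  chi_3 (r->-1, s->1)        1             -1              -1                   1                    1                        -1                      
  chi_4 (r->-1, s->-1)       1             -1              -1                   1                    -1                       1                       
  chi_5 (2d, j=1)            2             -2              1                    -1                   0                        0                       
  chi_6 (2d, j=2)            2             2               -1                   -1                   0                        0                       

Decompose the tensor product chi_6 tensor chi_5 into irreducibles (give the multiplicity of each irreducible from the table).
chi_6 tensor chi_5 = chi_3 + chi_4 + chi_5 (all other irreducibles have multiplicity 0).

Working: The character of a tensor product is the pointwise product (chi_6 * chi_5)(C) = chi_6(C) * chi_5(C):
  {e}: (2)*(2), {r^3}: (2)*(-2), {r^1, r^5}: (-1)*(1), {r^2, r^4}: (-1)*(-1), {s, sr^2, ...}: (0)*(0), {sr, sr^3, ...}: (0)*(0)
so (chi_6 * chi_5) takes values
  {e} -> 4, {r^3} -> -4, {r^1, r^5} -> -1, {r^2, r^4} -> 1, {s, sr^2, ...} -> 0, {sr, sr^3, ...} -> 0.
Now take the inner product of this character with each irreducible chi from the table, <chi_6*chi_5, chi> = (1/12) sum_C |C| (chi_6*chi_5)(C) conj(chi(C)):
  <chi_6*chi_5, chi_1> = (1/12)[1*(4)*conj(1) + 1*(-4)*conj(1) + 2*(-1)*conj(1) + 2*(1)*conj(1) + 3*(0)*conj(1) + 3*(0)*conj(1)]
      = (1/12)[(4) + (-4) + (-2) + (2) + (0) + (0)] = 0/12 = 0
  <chi_6*chi_5, chi_2> = (1/12)[1*(4)*conj(1) + 1*(-4)*conj(1) + 2*(-1)*conj(1) + 2*(1)*conj(1) + 3*(0)*conj(-1) + 3*(0)*conj(-1)]
      = (1/12)[(4) + (-4) + (-2) + (2) + (0) + (0)] = 0/12 = 0
  <chi_6*chi_5, chi_3> = (1/12)[1*(4)*conj(1) + 1*(-4)*conj(-1) + 2*(-1)*conj(-1) + 2*(1)*conj(1) + 3*(0)*conj(1) + 3*(0)*conj(-1)]
      = (1/12)[(4) + (4) + (2) + (2) + (0) + (0)] = 12/12 = 1
  <chi_6*chi_5, chi_4> = (1/12)[1*(4)*conj(1) + 1*(-4)*conj(-1) + 2*(-1)*conj(-1) + 2*(1)*conj(1) + 3*(0)*conj(-1) + 3*(0)*conj(1)]
      = (1/12)[(4) + (4) + (2) + (2) + (0) + (0)] = 12/12 = 1
  <chi_6*chi_5, chi_5> = (1/12)[1*(4)*conj(2) + 1*(-4)*conj(-2) + 2*(-1)*conj(1) + 2*(1)*conj(-1) + 3*(0)*conj(0) + 3*(0)*conj(0)]
      = (1/12)[(8) + (8) + (-2) + (-2) + (0) + (0)] = 12/12 = 1
  <chi_6*chi_5, chi_6> = (1/12)[1*(4)*conj(2) + 1*(-4)*conj(2) + 2*(-1)*conj(-1) + 2*(1)*conj(-1) + 3*(0)*conj(0) + 3*(0)*conj(0)]
      = (1/12)[(8) + (-8) + (2) + (-2) + (0) + (0)] = 0/12 = 0
Hence the multiplicities are chi_3: 1, chi_4: 1, chi_5: 1. Dimension check: dim(chi_6)*dim(chi_5) = 2*2 = 4 and sum (mult * dim) = 1*1 + 1*1 + 1*2 = 4.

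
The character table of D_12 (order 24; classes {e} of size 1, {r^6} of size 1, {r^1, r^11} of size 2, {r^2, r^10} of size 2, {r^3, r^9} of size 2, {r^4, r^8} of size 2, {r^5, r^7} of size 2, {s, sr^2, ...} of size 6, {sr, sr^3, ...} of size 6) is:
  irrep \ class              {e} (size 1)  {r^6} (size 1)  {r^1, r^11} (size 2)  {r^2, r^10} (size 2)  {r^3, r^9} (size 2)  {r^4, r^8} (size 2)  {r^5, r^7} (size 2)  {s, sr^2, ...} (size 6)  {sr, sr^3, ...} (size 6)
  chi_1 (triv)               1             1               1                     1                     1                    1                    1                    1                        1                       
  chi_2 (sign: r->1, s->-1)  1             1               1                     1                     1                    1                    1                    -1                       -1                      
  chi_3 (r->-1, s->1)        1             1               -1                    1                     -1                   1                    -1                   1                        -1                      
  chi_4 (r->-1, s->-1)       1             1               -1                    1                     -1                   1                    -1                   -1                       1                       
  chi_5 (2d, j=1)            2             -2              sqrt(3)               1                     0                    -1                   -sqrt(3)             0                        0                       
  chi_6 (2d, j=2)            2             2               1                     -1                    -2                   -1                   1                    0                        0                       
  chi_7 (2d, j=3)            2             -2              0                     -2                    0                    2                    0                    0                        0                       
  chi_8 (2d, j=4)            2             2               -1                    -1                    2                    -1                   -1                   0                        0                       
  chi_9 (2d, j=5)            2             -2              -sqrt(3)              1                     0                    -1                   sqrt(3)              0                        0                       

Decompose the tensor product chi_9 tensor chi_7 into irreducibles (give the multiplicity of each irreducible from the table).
chi_9 tensor chi_7 = chi_6 + chi_8 (all other irreducibles have multiplicity 0).

Justification: The character of a tensor product is the pointwise product (chi_9 * chi_7)(C) = chi_9(C) * chi_7(C):
  {e}: (2)*(2), {r^6}: (-2)*(-2), {r^1, r^11}: (-sqrt(3))*(0), {r^2, r^10}: (1)*(-2), {r^3, r^9}: (0)*(0), {r^4, r^8}: (-1)*(2), {r^5, r^7}: (sqrt(3))*(0), {s, sr^2, ...}: (0)*(0), {sr, sr^3, ...}: (0)*(0)
so (chi_9 * chi_7) takes values
  {e} -> 4, {r^6} -> 4, {r^1, r^11} -> 0, {r^2, r^10} -> -2, {r^3, r^9} -> 0, {r^4, r^8} -> -2, {r^5, r^7} -> 0, {s, sr^2, ...} -> 0, {sr, sr^3, ...} -> 0.
Now take the inner product of this character with each irreducible chi from the table, <chi_9*chi_7, chi> = (1/24) sum_C |C| (chi_9*chi_7)(C) conj(chi(C)):
  <chi_9*chi_7, chi_1> = (1/24)[1*(4)*conj(1) + 1*(4)*conj(1) + 2*(0)*conj(1) + 2*(-2)*conj(1) + 2*(0)*conj(1) + 2*(-2)*conj(1) + 2*(0)*conj(1) + 6*(0)*conj(1) + 6*(0)*conj(1)]
      = (1/24)[(4) + (4) + (0) + (-4) + (0) + (-4) + (0) + (0) + (0)] = 0/24 = 0
  <chi_9*chi_7, chi_2> = (1/24)[1*(4)*conj(1) + 1*(4)*conj(1) + 2*(0)*conj(1) + 2*(-2)*conj(1) + 2*(0)*conj(1) + 2*(-2)*conj(1) + 2*(0)*conj(1) + 6*(0)*conj(-1) + 6*(0)*conj(-1)]
      = (1/24)[(4) + (4) + (0) + (-4) + (0) + (-4) + (0) + (0) + (0)] = 0/24 = 0
  <chi_9*chi_7, chi_3> = (1/24)[1*(4)*conj(1) + 1*(4)*conj(1) + 2*(0)*conj(-1) + 2*(-2)*conj(1) + 2*(0)*conj(-1) + 2*(-2)*conj(1) + 2*(0)*conj(-1) + 6*(0)*conj(1) + 6*(0)*conj(-1)]
      = (1/24)[(4) + (4) + (0) + (-4) + (0) + (-4) + (0) + (0) + (0)] = 0/24 = 0
  <chi_9*chi_7, chi_4> = (1/24)[1*(4)*conj(1) + 1*(4)*conj(1) + 2*(0)*conj(-1) + 2*(-2)*conj(1) + 2*(0)*conj(-1) + 2*(-2)*conj(1) + 2*(0)*conj(-1) + 6*(0)*conj(-1) + 6*(0)*conj(1)]
      = (1/24)[(4) + (4) + (0) + (-4) + (0) + (-4) + (0) + (0) + (0)] = 0/24 = 0
  <chi_9*chi_7, chi_5> = (1/24)[1*(4)*conj(2) + 1*(4)*conj(-2) + 2*(0)*conj(sqrt(3)) + 2*(-2)*conj(1) + 2*(0)*conj(0) + 2*(-2)*conj(-1) + 2*(0)*conj(-sqrt(3)) + 6*(0)*conj(0) + 6*(0)*conj(0)]
      = (1/24)[(8) + (-8) + (0) + (-4) + (0) + (4) + (0) + (0) + (0)] = 0/24 = 0
  <chi_9*chi_7, chi_6> = (1/24)[1*(4)*conj(2) + 1*(4)*conj(2) + 2*(0)*conj(1) + 2*(-2)*conj(-1) + 2*(0)*conj(-2) + 2*(-2)*conj(-1) + 2*(0)*conj(1) + 6*(0)*conj(0) + 6*(0)*conj(0)]
      = (1/24)[(8) + (8) + (0) + (4) + (0) + (4) + (0) + (0) + (0)] = 24/24 = 1
  <chi_9*chi_7, chi_7> = (1/24)[1*(4)*conj(2) + 1*(4)*conj(-2) + 2*(0)*conj(0) + 2*(-2)*conj(-2) + 2*(0)*conj(0) + 2*(-2)*conj(2) + 2*(0)*conj(0) + 6*(0)*conj(0) + 6*(0)*conj(0)]
      = (1/24)[(8) + (-8) + (0) + (8) + (0) + (-8) + (0) + (0) + (0)] = 0/24 = 0
  <chi_9*chi_7, chi_8> = (1/24)[1*(4)*conj(2) + 1*(4)*conj(2) + 2*(0)*conj(-1) + 2*(-2)*conj(-1) + 2*(0)*conj(2) + 2*(-2)*conj(-1) + 2*(0)*conj(-1) + 6*(0)*conj(0) + 6*(0)*conj(0)]
      = (1/24)[(8) + (8) + (0) + (4) + (0) + (4) + (0) + (0) + (0)] = 24/24 = 1
  <chi_9*chi_7, chi_9> = (1/24)[1*(4)*conj(2) + 1*(4)*conj(-2) + 2*(0)*conj(-sqrt(3)) + 2*(-2)*conj(1) + 2*(0)*conj(0) + 2*(-2)*conj(-1) + 2*(0)*conj(sqrt(3)) + 6*(0)*conj(0) + 6*(0)*conj(0)]
      = (1/24)[(8) + (-8) + (0) + (-4) + (0) + (4) + (0) + (0) + (0)] = 0/24 = 0
Hence the multiplicities are chi_6: 1, chi_8: 1. Dimension check: dim(chi_9)*dim(chi_7) = 2*2 = 4 and sum (mult * dim) = 1*2 + 1*2 = 4.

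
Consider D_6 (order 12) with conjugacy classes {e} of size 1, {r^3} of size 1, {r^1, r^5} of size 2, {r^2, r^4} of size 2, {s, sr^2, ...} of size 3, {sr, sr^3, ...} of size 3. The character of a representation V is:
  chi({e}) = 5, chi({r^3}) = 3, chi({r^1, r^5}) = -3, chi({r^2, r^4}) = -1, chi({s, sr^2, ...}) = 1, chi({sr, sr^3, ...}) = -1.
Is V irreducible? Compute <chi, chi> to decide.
Not irreducible (reducible): <chi, chi> = 5 > 1.

Argument: <chi, chi> = (1/|G|) sum_C |C| * |chi(C)|^2 = (1/12)[1*|5|^2 + 1*|3|^2 + 2*|-3|^2 + 2*|-1|^2 + 3*|1|^2 + 3*|-1|^2]
  = (1/12)[(25) + (9) + (18) + (2) + (3) + (3)] = 60/12 = 5.
A character is irreducible iff <chi, chi> = 1, so this representation is reducible.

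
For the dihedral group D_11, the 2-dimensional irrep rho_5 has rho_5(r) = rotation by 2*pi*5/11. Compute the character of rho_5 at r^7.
chi_{rho_5}(r^7) = 2*cos(2*pi*5*7/11) = 2*cos(70*pi/11)

Explanation: rho_5(r^7) is rotation by angle 2*pi*5*7/11, whose trace is 2*cos(2*pi*5*7/11) = 2*cos(70*pi/11).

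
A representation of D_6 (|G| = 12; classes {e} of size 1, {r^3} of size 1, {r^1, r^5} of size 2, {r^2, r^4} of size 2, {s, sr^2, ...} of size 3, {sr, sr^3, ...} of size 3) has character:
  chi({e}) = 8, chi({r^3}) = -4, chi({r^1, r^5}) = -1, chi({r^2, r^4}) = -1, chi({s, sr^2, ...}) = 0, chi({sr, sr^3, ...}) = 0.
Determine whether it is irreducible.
Not irreducible (reducible): <chi, chi> = 7 > 1.

Proof sketch: <chi, chi> = (1/|G|) sum_C |C| * |chi(C)|^2 = (1/12)[1*|8|^2 + 1*|-4|^2 + 2*|-1|^2 + 2*|-1|^2 + 3*|0|^2 + 3*|0|^2]
  = (1/12)[(64) + (16) + (2) + (2) + (0) + (0)] = 84/12 = 7.
A character is irreducible iff <chi, chi> = 1, so this representation is reducible.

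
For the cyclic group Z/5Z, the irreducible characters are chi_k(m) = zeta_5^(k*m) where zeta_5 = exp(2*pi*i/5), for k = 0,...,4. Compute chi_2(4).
chi_2(4) = zeta_5^8 = exp(-4*I*pi/5)

Working: chi_2(4) = zeta_5^(2*4) = zeta_5^8. Since zeta_5^5 = 1, this equals zeta_5^3 = exp(2*pi*i*3/5) = exp(-4*I*pi/5).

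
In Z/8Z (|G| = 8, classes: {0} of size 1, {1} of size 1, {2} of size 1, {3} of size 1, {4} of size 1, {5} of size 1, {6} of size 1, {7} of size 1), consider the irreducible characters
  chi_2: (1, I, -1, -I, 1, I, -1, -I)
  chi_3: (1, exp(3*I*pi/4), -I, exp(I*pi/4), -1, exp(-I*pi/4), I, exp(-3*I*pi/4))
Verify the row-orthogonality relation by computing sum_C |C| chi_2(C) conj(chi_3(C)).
Sum = 0; so <chi_2, chi_3> = 0 (distinct irreducibles are orthogonal).

Solution. Compute term by term over conjugacy classes (|C| * chi_2(C) * conj(chi_3(C))):
  1*(1)*conj(1) + 1*(I)*conj(exp(3*I*pi/4)) + 1*(-1)*conj(-I) + 1*(-I)*conj(exp(I*pi/4)) + 1*(1)*conj(-1) + 1*(I)*conj(exp(-I*pi/4)) + 1*(-1)*conj(I) + 1*(-I)*conj(exp(-3*I*pi/4))
  = (1) + (exp(-I*pi/4)) + (-I) + (-exp(I*pi/4)) + (-1) + (exp(3*I*pi/4)) + (I) + (-exp(-3*I*pi/4))
  = 0.
(Exp terms are combined using exp(i*s)*conj(exp(i*t)) = exp(i*(s-t)), and sums of them are collapsed using the identity that for every m > 1 the m distinct m-th roots of unity sum to 0, e.g. 1 + exp(2*I*pi/3) + exp(-2*I*pi/3) = 0.)
Dividing by |G| = 8 gives 0/8 = 0, matching the row-orthogonality relation <chi_2, chi_3> = [chi_2 = chi_3].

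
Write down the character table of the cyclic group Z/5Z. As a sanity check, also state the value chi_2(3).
Character table of Z/5Z (irreps indexed chi_0,...,chi_4 with chi_k(m) = zeta_5^(k*m), zeta_5 = exp(2*pi*i/5)):
  irrep \ class  {0} (size 1)  {1} (size 1)    {2} (size 1)    {3} (size 1)    {4} (size 1)  
  chi_0          1             1               1               1               1             
  chi_1          1             exp(2*I*pi/5)   exp(4*I*pi/5)   exp(-4*I*pi/5)  exp(-2*I*pi/5)
  chi_2          1             exp(4*I*pi/5)   exp(-2*I*pi/5)  exp(2*I*pi/5)   exp(-4*I*pi/5)
  chi_3          1             exp(-4*I*pi/5)  exp(2*I*pi/5)   exp(-2*I*pi/5)  exp(4*I*pi/5) 
  chi_4          1             exp(-2*I*pi/5)  exp(-4*I*pi/5)  exp(4*I*pi/5)   exp(2*I*pi/5) 

Spot check: chi_2(3) = zeta_5^(2*3) = zeta_5^6 = exp(2*I*pi/5).

Justification: Z/5Z is abelian, so all 5 irreducible complex representations are 1-dimensional. They are given by chi_k(m) = zeta_5^(k*m) for k = 0,...,4. Row orthogonality: sum_m chi_k(m) conj(chi_l(m)) = 5 * [k = l].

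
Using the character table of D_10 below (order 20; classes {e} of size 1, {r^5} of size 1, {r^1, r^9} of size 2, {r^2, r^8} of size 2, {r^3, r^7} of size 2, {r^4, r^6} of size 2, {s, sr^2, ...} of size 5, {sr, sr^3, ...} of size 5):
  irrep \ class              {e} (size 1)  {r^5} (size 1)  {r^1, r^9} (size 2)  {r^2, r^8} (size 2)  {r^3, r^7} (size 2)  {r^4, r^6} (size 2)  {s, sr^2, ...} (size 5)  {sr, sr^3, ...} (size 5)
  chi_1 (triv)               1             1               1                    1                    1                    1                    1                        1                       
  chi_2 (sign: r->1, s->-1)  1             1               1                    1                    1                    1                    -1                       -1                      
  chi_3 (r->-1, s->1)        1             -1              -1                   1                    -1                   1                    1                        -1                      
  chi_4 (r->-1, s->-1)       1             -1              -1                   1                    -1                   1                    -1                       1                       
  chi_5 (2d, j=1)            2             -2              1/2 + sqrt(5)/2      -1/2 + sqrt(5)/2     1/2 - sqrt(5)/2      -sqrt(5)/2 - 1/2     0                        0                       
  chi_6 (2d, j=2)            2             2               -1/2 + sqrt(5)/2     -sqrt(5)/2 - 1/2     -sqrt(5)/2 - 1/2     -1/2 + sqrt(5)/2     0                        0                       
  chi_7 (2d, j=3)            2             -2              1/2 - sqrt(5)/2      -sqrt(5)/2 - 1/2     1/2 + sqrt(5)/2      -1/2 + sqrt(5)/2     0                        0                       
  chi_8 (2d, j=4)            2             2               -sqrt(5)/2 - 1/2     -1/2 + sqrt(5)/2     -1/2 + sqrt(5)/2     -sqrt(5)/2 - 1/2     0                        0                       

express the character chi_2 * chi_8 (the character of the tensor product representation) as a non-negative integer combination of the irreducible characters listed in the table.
chi_2 tensor chi_8 = chi_8 (all other irreducibles have multiplicity 0).

Argument: The character of a tensor product is the pointwise product (chi_2 * chi_8)(C) = chi_2(C) * chi_8(C):
  {e}: (1)*(2), {r^5}: (1)*(2), {r^1, r^9}: (1)*(-sqrt(5)/2 - 1/2), {r^2, r^8}: (1)*(-1/2 + sqrt(5)/2), {r^3, r^7}: (1)*(-1/2 + sqrt(5)/2), {r^4, r^6}: (1)*(-sqrt(5)/2 - 1/2), {s, sr^2, ...}: (-1)*(0), {sr, sr^3, ...}: (-1)*(0)
so (chi_2 * chi_8) takes values
  {e} -> 2, {r^5} -> 2, {r^1, r^9} -> -sqrt(5)/2 - 1/2, {r^2, r^8} -> -1/2 + sqrt(5)/2, {r^3, r^7} -> -1/2 + sqrt(5)/2, {r^4, r^6} -> -sqrt(5)/2 - 1/2, {s, sr^2, ...} -> 0, {sr, sr^3, ...} -> 0.
Now take the inner product of this character with each irreducible chi from the table, <chi_2*chi_8, chi> = (1/20) sum_C |C| (chi_2*chi_8)(C) conj(chi(C)):
  <chi_2*chi_8, chi_1> = (1/20)[1*(2)*conj(1) + 1*(2)*conj(1) + 2*(-sqrt(5)/2 - 1/2)*conj(1) + 2*(-1/2 + sqrt(5)/2)*conj(1) + 2*(-1/2 + sqrt(5)/2)*conj(1) + 2*(-sqrt(5)/2 - 1/2)*conj(1) + 5*(0)*conj(1) + 5*(0)*conj(1)]
      = (1/20)[(2) + (2) + (-sqrt(5) - 1) + (-1 + sqrt(5)) + (-1 + sqrt(5)) + (-sqrt(5) - 1) + (0) + (0)] = 0/20 = 0
  <chi_2*chi_8, chi_2> = (1/20)[1*(2)*conj(1) + 1*(2)*conj(1) + 2*(-sqrt(5)/2 - 1/2)*conj(1) + 2*(-1/2 + sqrt(5)/2)*conj(1) + 2*(-1/2 + sqrt(5)/2)*conj(1) + 2*(-sqrt(5)/2 - 1/2)*conj(1) + 5*(0)*conj(-1) + 5*(0)*conj(-1)]
      = (1/20)[(2) + (2) + (-sqrt(5) - 1) + (-1 + sqrt(5)) + (-1 + sqrt(5)) + (-sqrt(5) - 1) + (0) + (0)] = 0/20 = 0
  <chi_2*chi_8, chi_3> = (1/20)[1*(2)*conj(1) + 1*(2)*conj(-1) + 2*(-sqrt(5)/2 - 1/2)*conj(-1) + 2*(-1/2 + sqrt(5)/2)*conj(1) + 2*(-1/2 + sqrt(5)/2)*conj(-1) + 2*(-sqrt(5)/2 - 1/2)*conj(1) + 5*(0)*conj(1) + 5*(0)*conj(-1)]
      = (1/20)[(2) + (-2) + (1 + sqrt(5)) + (-1 + sqrt(5)) + (1 - sqrt(5)) + (-sqrt(5) - 1) + (0) + (0)] = 0/20 = 0
  <chi_2*chi_8, chi_4> = (1/20)[1*(2)*conj(1) + 1*(2)*conj(-1) + 2*(-sqrt(5)/2 - 1/2)*conj(-1) + 2*(-1/2 + sqrt(5)/2)*conj(1) + 2*(-1/2 + sqrt(5)/2)*conj(-1) + 2*(-sqrt(5)/2 - 1/2)*conj(1) + 5*(0)*conj(-1) + 5*(0)*conj(1)]
      = (1/20)[(2) + (-2) + (1 + sqrt(5)) + (-1 + sqrt(5)) + (1 - sqrt(5)) + (-sqrt(5) - 1) + (0) + (0)] = 0/20 = 0
  <chi_2*chi_8, chi_5> = (1/20)[1*(2)*conj(2) + 1*(2)*conj(-2) + 2*(-sqrt(5)/2 - 1/2)*conj(1/2 + sqrt(5)/2) + 2*(-1/2 + sqrt(5)/2)*conj(-1/2 + sqrt(5)/2) + 2*(-1/2 + sqrt(5)/2)*conj(1/2 - sqrt(5)/2) + 2*(-sqrt(5)/2 - 1/2)*conj(-sqrt(5)/2 - 1/2) + 5*(0)*conj(0) + 5*(0)*conj(0)]
      = (1/20)[(4) + (-4) + (-3 - sqrt(5)) + (3 - sqrt(5)) + (-3 + sqrt(5)) + (sqrt(5) + 3) + (0) + (0)] = 0/20 = 0
  <chi_2*chi_8, chi_6> = (1/20)[1*(2)*conj(2) + 1*(2)*conj(2) + 2*(-sqrt(5)/2 - 1/2)*conj(-1/2 + sqrt(5)/2) + 2*(-1/2 + sqrt(5)/2)*conj(-sqrt(5)/2 - 1/2) + 2*(-1/2 + sqrt(5)/2)*conj(-sqrt(5)/2 - 1/2) + 2*(-sqrt(5)/2 - 1/2)*conj(-1/2 + sqrt(5)/2) + 5*(0)*conj(0) + 5*(0)*conj(0)]
      = (1/20)[(4) + (4) + (-2) + (-2) + (-2) + (-2) + (0) + (0)] = 0/20 = 0
  <chi_2*chi_8, chi_7> = (1/20)[1*(2)*conj(2) + 1*(2)*conj(-2) + 2*(-sqrt(5)/2 - 1/2)*conj(1/2 - sqrt(5)/2) + 2*(-1/2 + sqrt(5)/2)*conj(-sqrt(5)/2 - 1/2) + 2*(-1/2 + sqrt(5)/2)*conj(1/2 + sqrt(5)/2) + 2*(-sqrt(5)/2 - 1/2)*conj(-1/2 + sqrt(5)/2) + 5*(0)*conj(0) + 5*(0)*conj(0)]
      = (1/20)[(4) + (-4) + (2) + (-2) + (2) + (-2) + (0) + (0)] = 0/20 = 0
  <chi_2*chi_8, chi_8> = (1/20)[1*(2)*conj(2) + 1*(2)*conj(2) + 2*(-sqrt(5)/2 - 1/2)*conj(-sqrt(5)/2 - 1/2) + 2*(-1/2 + sqrt(5)/2)*conj(-1/2 + sqrt(5)/2) + 2*(-1/2 + sqrt(5)/2)*conj(-1/2 + sqrt(5)/2) + 2*(-sqrt(5)/2 - 1/2)*conj(-sqrt(5)/2 - 1/2) + 5*(0)*conj(0) + 5*(0)*conj(0)]
      = (1/20)[(4) + (4) + (sqrt(5) + 3) + (3 - sqrt(5)) + (3 - sqrt(5)) + (sqrt(5) + 3) + (0) + (0)] = 20/20 = 1
Hence the multiplicities are chi_8: 1. Dimension check: dim(chi_2)*dim(chi_8) = 1*2 = 2 and sum (mult * dim) = 1*2 = 2.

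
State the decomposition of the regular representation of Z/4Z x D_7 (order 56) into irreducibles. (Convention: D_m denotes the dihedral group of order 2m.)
Each irreducible V_i of dimension d_i appears with multiplicity d_i, i.e. rho_reg = (direct sum over all irreducibles V_i) d_i V_i. The irreducible dimensions for Z/4Z x D_7 are 1, 1, 1, 1, 1, 1, 1, 1, 2, 2, 2, 2, 2, 2, 2, 2, 2, 2, 2, 2: 8 irreducibles of dimension 1, each with multiplicity 1; 12 irreducibles of dimension 2, each with multiplicity 2. Total dimension 8*1*1 + 12*2*2 = 56 = |G|.

Argument: General theorem: in the regular representation of a finite group G, each irreducible appears with multiplicity equal to its dimension. Check: dim(rho_reg) = sum d_i^2 = 1 + 1 + 1 + 1 + 1 + 1 + 1 + 1 + 4 + 4 + 4 + 4 + 4 + 4 + 4 + 4 + 4 + 4 + 4 + 4 = 56 = |G|.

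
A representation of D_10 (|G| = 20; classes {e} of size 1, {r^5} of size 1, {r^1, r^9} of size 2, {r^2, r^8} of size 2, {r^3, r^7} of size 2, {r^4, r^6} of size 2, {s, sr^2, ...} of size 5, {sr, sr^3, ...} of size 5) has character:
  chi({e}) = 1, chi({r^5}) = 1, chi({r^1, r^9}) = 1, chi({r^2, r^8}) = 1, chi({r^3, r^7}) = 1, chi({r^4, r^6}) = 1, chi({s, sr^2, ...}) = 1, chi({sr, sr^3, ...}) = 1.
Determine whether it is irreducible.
Irreducible: <chi, chi> = 1.

Why: <chi, chi> = (1/|G|) sum_C |C| * |chi(C)|^2 = (1/20)[1*|1|^2 + 1*|1|^2 + 2*|1|^2 + 2*|1|^2 + 2*|1|^2 + 2*|1|^2 + 5*|1|^2 + 5*|1|^2]
  = (1/20)[(1) + (1) + (2) + (2) + (2) + (2) + (5) + (5)] = 20/20 = 1.
A character is irreducible iff <chi, chi> = 1, so this representation is irreducible.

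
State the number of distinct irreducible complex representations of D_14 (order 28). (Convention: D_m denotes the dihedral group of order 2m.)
10

Argument: The number of irreducible complex representations of a finite group equals its number of conjugacy classes. D_14 has 10 conjugacy classes (n/2 + 3 for n even), so D_14 (order 28) has exactly 10 irreducible complex representations.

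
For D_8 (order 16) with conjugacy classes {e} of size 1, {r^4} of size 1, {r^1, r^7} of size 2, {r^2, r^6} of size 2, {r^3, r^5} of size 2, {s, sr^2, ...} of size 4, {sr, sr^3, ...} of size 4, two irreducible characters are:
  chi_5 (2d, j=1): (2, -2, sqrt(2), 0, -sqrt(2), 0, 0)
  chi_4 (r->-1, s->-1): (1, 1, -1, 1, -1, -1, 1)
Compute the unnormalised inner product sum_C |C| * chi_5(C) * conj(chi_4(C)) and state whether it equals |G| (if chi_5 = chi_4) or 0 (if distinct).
Sum = 0; so <chi_5, chi_4> = 0 (distinct irreducibles are orthogonal).

Why: Compute term by term over conjugacy classes (|C| * chi_5(C) * conj(chi_4(C))):
  1*(2)*conj(1) + 1*(-2)*conj(1) + 2*(sqrt(2))*conj(-1) + 2*(0)*conj(1) + 2*(-sqrt(2))*conj(-1) + 4*(0)*conj(-1) + 4*(0)*conj(1)
  = (2) + (-2) + (-2*sqrt(2)) + (0) + (2*sqrt(2)) + (0) + (0)
  = 0.
Dividing by |G| = 16 gives 0/16 = 0, matching the row-orthogonality relation <chi_5, chi_4> = [chi_5 = chi_4].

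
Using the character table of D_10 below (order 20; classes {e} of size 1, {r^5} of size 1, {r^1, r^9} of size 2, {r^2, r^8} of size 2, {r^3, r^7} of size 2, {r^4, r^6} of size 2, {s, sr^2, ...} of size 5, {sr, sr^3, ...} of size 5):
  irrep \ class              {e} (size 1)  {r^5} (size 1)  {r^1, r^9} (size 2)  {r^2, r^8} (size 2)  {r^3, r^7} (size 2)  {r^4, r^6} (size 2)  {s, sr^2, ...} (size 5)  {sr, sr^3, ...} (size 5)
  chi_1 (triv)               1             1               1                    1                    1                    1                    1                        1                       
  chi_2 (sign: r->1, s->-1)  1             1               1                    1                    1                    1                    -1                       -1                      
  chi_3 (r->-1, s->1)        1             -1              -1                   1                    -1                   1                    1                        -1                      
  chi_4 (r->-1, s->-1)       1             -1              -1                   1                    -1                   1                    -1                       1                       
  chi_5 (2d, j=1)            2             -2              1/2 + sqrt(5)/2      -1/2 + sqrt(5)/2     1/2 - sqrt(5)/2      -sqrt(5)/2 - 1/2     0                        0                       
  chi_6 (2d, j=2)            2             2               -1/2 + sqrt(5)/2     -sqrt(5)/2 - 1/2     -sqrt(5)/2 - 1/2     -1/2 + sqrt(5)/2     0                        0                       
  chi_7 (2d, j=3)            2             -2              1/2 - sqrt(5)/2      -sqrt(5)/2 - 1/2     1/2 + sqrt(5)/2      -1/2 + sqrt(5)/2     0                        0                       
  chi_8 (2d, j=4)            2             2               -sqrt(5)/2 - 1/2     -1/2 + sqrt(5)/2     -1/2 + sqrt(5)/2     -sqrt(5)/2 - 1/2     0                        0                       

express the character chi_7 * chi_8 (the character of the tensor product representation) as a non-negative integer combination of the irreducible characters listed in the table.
chi_7 tensor chi_8 = chi_5 + chi_7 (all other irreducibles have multiplicity 0).

Why: The character of a tensor product is the pointwise product (chi_7 * chi_8)(C) = chi_7(C) * chi_8(C):
  {e}: (2)*(2), {r^5}: (-2)*(2), {r^1, r^9}: (1/2 - sqrt(5)/2)*(-sqrt(5)/2 - 1/2), {r^2, r^8}: (-sqrt(5)/2 - 1/2)*(-1/2 + sqrt(5)/2), {r^3, r^7}: (1/2 + sqrt(5)/2)*(-1/2 + sqrt(5)/2), {r^4, r^6}: (-1/2 + sqrt(5)/2)*(-sqrt(5)/2 - 1/2), {s, sr^2, ...}: (0)*(0), {sr, sr^3, ...}: (0)*(0)
so (chi_7 * chi_8) takes values
  {e} -> 4, {r^5} -> -4, {r^1, r^9} -> 1, {r^2, r^8} -> -1, {r^3, r^7} -> 1, {r^4, r^6} -> -1, {s, sr^2, ...} -> 0, {sr, sr^3, ...} -> 0.
Now take the inner product of this character with each irreducible chi from the table, <chi_7*chi_8, chi> = (1/20) sum_C |C| (chi_7*chi_8)(C) conj(chi(C)):
  <chi_7*chi_8, chi_1> = (1/20)[1*(4)*conj(1) + 1*(-4)*conj(1) + 2*(1)*conj(1) + 2*(-1)*conj(1) + 2*(1)*conj(1) + 2*(-1)*conj(1) + 5*(0)*conj(1) + 5*(0)*conj(1)]
      = (1/20)[(4) + (-4) + (2) + (-2) + (2) + (-2) + (0) + (0)] = 0/20 = 0
  <chi_7*chi_8, chi_2> = (1/20)[1*(4)*conj(1) + 1*(-4)*conj(1) + 2*(1)*conj(1) + 2*(-1)*conj(1) + 2*(1)*conj(1) + 2*(-1)*conj(1) + 5*(0)*conj(-1) + 5*(0)*conj(-1)]
      = (1/20)[(4) + (-4) + (2) + (-2) + (2) + (-2) + (0) + (0)] = 0/20 = 0
  <chi_7*chi_8, chi_3> = (1/20)[1*(4)*conj(1) + 1*(-4)*conj(-1) + 2*(1)*conj(-1) + 2*(-1)*conj(1) + 2*(1)*conj(-1) + 2*(-1)*conj(1) + 5*(0)*conj(1) + 5*(0)*conj(-1)]
      = (1/20)[(4) + (4) + (-2) + (-2) + (-2) + (-2) + (0) + (0)] = 0/20 = 0
  <chi_7*chi_8, chi_4> = (1/20)[1*(4)*conj(1) + 1*(-4)*conj(-1) + 2*(1)*conj(-1) + 2*(-1)*conj(1) + 2*(1)*conj(-1) + 2*(-1)*conj(1) + 5*(0)*conj(-1) + 5*(0)*conj(1)]
      = (1/20)[(4) + (4) + (-2) + (-2) + (-2) + (-2) + (0) + (0)] = 0/20 = 0
  <chi_7*chi_8, chi_5> = (1/20)[1*(4)*conj(2) + 1*(-4)*conj(-2) + 2*(1)*conj(1/2 + sqrt(5)/2) + 2*(-1)*conj(-1/2 + sqrt(5)/2) + 2*(1)*conj(1/2 - sqrt(5)/2) + 2*(-1)*conj(-sqrt(5)/2 - 1/2) + 5*(0)*conj(0) + 5*(0)*conj(0)]
      = (1/20)[(8) + (8) + (1 + sqrt(5)) + (1 - sqrt(5)) + (1 - sqrt(5)) + (1 + sqrt(5)) + (0) + (0)] = 20/20 = 1
  <chi_7*chi_8, chi_6> = (1/20)[1*(4)*conj(2) + 1*(-4)*conj(2) + 2*(1)*conj(-1/2 + sqrt(5)/2) + 2*(-1)*conj(-sqrt(5)/2 - 1/2) + 2*(1)*conj(-sqrt(5)/2 - 1/2) + 2*(-1)*conj(-1/2 + sqrt(5)/2) + 5*(0)*conj(0) + 5*(0)*conj(0)]
      = (1/20)[(8) + (-8) + (-1 + sqrt(5)) + (1 + sqrt(5)) + (-sqrt(5) - 1) + (1 - sqrt(5)) + (0) + (0)] = 0/20 = 0
  <chi_7*chi_8, chi_7> = (1/20)[1*(4)*conj(2) + 1*(-4)*conj(-2) + 2*(1)*conj(1/2 - sqrt(5)/2) + 2*(-1)*conj(-sqrt(5)/2 - 1/2) + 2*(1)*conj(1/2 + sqrt(5)/2) + 2*(-1)*conj(-1/2 + sqrt(5)/2) + 5*(0)*conj(0) + 5*(0)*conj(0)]
      = (1/20)[(8) + (8) + (1 - sqrt(5)) + (1 + sqrt(5)) + (1 + sqrt(5)) + (1 - sqrt(5)) + (0) + (0)] = 20/20 = 1
  <chi_7*chi_8, chi_8> = (1/20)[1*(4)*conj(2) + 1*(-4)*conj(2) + 2*(1)*conj(-sqrt(5)/2 - 1/2) + 2*(-1)*conj(-1/2 + sqrt(5)/2) + 2*(1)*conj(-1/2 + sqrt(5)/2) + 2*(-1)*conj(-sqrt(5)/2 - 1/2) + 5*(0)*conj(0) + 5*(0)*conj(0)]
      = (1/20)[(8) + (-8) + (-sqrt(5) - 1) + (1 - sqrt(5)) + (-1 + sqrt(5)) + (1 + sqrt(5)) + (0) + (0)] = 0/20 = 0
Hence the multiplicities are chi_5: 1, chi_7: 1. Dimension check: dim(chi_7)*dim(chi_8) = 2*2 = 4 and sum (mult * dim) = 1*2 + 1*2 = 4.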